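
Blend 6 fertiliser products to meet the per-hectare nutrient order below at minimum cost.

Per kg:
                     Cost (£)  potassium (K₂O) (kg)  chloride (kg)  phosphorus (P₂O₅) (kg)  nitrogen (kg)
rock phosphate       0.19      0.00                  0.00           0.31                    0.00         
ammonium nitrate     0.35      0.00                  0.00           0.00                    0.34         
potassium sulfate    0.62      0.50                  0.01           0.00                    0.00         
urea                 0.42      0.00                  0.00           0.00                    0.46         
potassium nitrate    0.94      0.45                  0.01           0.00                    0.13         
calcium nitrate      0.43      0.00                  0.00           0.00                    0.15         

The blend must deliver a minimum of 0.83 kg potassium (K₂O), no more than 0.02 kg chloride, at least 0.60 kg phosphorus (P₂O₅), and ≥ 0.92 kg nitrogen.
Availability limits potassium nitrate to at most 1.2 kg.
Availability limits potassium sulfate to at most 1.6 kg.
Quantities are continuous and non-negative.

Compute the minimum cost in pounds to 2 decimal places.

This is a linear program. Let x1 = kg of rock phosphate, x2 = kg of ammonium nitrate, x3 = kg of potassium sulfate, x4 = kg of urea, x5 = kg of potassium nitrate, x6 = kg of calcium nitrate.
min 0.19x1 + 0.35x2 + 0.62x3 + 0.42x4 + 0.94x5 + 0.43x6 with:
  0.5x3 + 0.45x5 ≥ 0.83   (potassium (K₂O))
  0.01x3 + 0.01x5 ≤ 0.02   (chloride)
  0.31x1 ≥ 0.6   (phosphorus (P₂O₅))
  0.34x2 + 0.46x4 + 0.13x5 + 0.15x6 ≥ 0.92   (nitrogen)
  x5 ≤ 1.2
  x3 ≤ 1.6
  x1, x2, x3, x4, x5, x6 ≥ 0.
The optimal basis is {rock phosphate, potassium sulfate, urea, potassium nitrate}; ammonium nitrate, calcium nitrate drop out. There the potassium (K₂O), phosphorus (P₂O₅), nitrogen, the potassium sulfate cap constraints are tight.
Solving gives x1 = 1.935, x3 = 1.6, x4 = 1.981, x5 = 0.06667.
Total cost: 0.19·1.935 + 0.62·1.6 + 0.42·1.981 + 0.94·0.06667 = 2.2543.

£2.25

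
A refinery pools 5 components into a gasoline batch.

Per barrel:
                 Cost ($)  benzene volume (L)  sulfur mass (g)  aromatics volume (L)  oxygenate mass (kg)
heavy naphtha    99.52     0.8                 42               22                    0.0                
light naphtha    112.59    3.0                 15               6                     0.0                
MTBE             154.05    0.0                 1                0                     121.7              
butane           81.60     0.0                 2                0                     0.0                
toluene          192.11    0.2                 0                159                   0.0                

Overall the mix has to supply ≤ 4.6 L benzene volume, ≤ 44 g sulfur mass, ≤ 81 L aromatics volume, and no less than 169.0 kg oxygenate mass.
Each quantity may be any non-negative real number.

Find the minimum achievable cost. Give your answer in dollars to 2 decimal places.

$213.92

Set it up as a linear program. Let x1 = barrels of heavy naphtha, x2 = barrels of light naphtha, x3 = barrels of MTBE, x4 = barrels of butane, x5 = barrels of toluene.
min 99.52x1 + 112.59x2 + 154.05x3 + 81.6x4 + 192.11x5 s.t.:
  0.8x1 + 3x2 + 0.2x5 ≤ 4.6   (benzene volume)
  42x1 + 15x2 + 1x3 + 2x4 ≤ 44   (sulfur mass)
  22x1 + 6x2 + 159x5 ≤ 81   (aromatics volume)
  121.7x3 ≥ 169   (oxygenate mass)
  x1, x2, x3, x4, x5 ≥ 0.
The minimum-cost mix takes nothing from heavy naphtha, light naphtha, butane, toluene — only MTBE. The oxygenate mass requirement is met with equality.
That vertex is x3 = 1.38866.
Total cost: 154.05·1.38866 = 213.9231.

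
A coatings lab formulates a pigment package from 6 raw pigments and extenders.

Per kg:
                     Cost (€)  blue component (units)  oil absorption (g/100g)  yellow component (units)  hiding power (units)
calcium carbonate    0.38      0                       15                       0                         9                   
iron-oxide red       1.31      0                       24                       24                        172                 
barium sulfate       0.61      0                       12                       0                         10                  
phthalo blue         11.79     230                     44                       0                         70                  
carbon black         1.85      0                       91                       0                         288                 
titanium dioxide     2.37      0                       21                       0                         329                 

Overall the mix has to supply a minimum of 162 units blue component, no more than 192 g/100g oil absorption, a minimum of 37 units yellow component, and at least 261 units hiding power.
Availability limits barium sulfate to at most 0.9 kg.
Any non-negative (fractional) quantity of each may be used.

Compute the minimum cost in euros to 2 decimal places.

€10.32

Set it up as a linear program. Let x1 = kg of calcium carbonate, x2 = kg of iron-oxide red, x3 = kg of barium sulfate, x4 = kg of phthalo blue, x5 = kg of carbon black, x6 = kg of titanium dioxide.
Minimise 0.38x1 + 1.31x2 + 0.61x3 + 11.79x4 + 1.85x5 + 2.37x6 with:
  230x4 ≥ 162   (blue component)
  15x1 + 24x2 + 12x3 + 44x4 + 91x5 + 21x6 ≤ 192   (oil absorption)
  24x2 ≥ 37   (yellow component)
  9x1 + 172x2 + 10x3 + 70x4 + 288x5 + 329x6 ≥ 261   (hiding power)
  x3 ≤ 0.9
  x1, x2, x3, x4, x5, x6 ≥ 0.
The optimal basis is {iron-oxide red, phthalo blue}; calcium carbonate, barium sulfate, carbon black, titanium dioxide drop out. The blue component and yellow component requirements are met with equality.
That vertex is x2 = 1.542, x4 = 0.7043.
Hence cost = 1.31·1.542 + 11.79·0.7043 = €10.3237.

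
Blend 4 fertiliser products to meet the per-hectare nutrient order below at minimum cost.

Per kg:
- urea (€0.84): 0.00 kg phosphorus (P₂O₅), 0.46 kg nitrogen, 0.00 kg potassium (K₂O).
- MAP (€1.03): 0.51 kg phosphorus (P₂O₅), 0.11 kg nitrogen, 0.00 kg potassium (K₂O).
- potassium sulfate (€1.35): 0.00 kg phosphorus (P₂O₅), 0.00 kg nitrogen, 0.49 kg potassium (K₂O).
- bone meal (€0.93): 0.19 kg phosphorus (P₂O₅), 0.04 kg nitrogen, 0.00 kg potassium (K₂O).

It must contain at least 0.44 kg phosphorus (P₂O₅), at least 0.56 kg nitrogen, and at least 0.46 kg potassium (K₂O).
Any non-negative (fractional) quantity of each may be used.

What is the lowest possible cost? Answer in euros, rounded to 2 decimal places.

Let x1 = kg of urea, x2 = kg of MAP, x3 = kg of potassium sulfate, x4 = kg of bone meal.
Minimize 0.84x1 + 1.03x2 + 1.35x3 + 0.93x4 s.t.:
  0.51x2 + 0.19x4 ≥ 0.44   (phosphorus (P₂O₅))
  0.46x1 + 0.11x2 + 0.04x4 ≥ 0.56   (nitrogen)
  0.49x3 ≥ 0.46   (potassium (K₂O))
  x1, x2, x3, x4 ≥ 0.
The minimum-cost mix takes nothing from bone meal — only urea, MAP, potassium sulfate. Binding constraints: phosphorus (P₂O₅), nitrogen, potassium (K₂O).
Solving gives x1 = 1.011, x2 = 0.8627, x3 = 0.9388.
Total cost: 0.84·1.011 + 1.03·0.8627 + 1.35·0.9388 = 3.0052.

€3.01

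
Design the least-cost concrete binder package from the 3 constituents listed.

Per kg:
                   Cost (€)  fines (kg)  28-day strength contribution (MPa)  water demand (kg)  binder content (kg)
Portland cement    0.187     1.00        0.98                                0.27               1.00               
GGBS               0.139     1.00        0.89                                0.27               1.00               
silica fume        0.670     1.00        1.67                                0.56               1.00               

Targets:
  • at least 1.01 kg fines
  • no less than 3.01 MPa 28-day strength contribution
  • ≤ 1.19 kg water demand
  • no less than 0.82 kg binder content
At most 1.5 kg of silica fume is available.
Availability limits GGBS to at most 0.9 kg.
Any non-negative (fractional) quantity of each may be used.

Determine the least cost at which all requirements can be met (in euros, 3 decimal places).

Let x1 = kg of Portland cement, x2 = kg of GGBS, x3 = kg of silica fume.
Minimise 0.187x1 + 0.139x2 + 0.67x3 with:
  1x1 + 1x2 + 1x3 ≥ 1.01   (fines)
  0.98x1 + 0.89x2 + 1.67x3 ≥ 3.01   (28-day strength contribution)
  0.27x1 + 0.27x2 + 0.56x3 ≤ 1.19   (water demand)
  1x1 + 1x2 + 1x3 ≥ 0.82   (binder content)
  x3 ≤ 1.5
  x2 ≤ 0.9
  x1, x2, x3 ≥ 0.
The cheapest feasible vertex uses only Portland cement, GGBS; silica fume is not used. There the 28-day strength contribution and the GGBS cap constraints are tight.
That vertex is x1 = 2.254, x2 = 0.9.
Cost = 0.187·2.254 + 0.139·0.9 = 0.54660.

€0.547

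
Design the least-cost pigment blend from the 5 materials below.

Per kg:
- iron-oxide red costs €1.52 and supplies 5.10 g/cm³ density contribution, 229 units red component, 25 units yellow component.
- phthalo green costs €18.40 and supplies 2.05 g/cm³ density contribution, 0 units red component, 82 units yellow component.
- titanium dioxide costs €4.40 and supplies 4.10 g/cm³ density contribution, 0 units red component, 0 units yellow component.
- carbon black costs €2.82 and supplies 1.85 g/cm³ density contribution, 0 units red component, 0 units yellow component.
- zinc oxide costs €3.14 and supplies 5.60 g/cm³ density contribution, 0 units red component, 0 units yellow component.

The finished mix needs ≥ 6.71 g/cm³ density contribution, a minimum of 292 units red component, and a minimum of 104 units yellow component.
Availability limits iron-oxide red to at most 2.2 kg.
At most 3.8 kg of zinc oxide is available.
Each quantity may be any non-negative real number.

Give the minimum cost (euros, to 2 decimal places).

€14.34

Let x1 = kg of iron-oxide red, x2 = kg of phthalo green, x3 = kg of titanium dioxide, x4 = kg of carbon black, x5 = kg of zinc oxide.
Minimize 1.52x1 + 18.4x2 + 4.4x3 + 2.82x4 + 3.14x5 with:
  5.1x1 + 2.05x2 + 4.1x3 + 1.85x4 + 5.6x5 ≥ 6.71   (density contribution)
  229x1 ≥ 292   (red component)
  25x1 + 82x2 ≥ 104   (yellow component)
  x1 ≤ 2.2
  x5 ≤ 3.8
  x1, x2, x3, x4, x5 ≥ 0.
The optimal basis is {iron-oxide red, phthalo green}; titanium dioxide, carbon black, zinc oxide drop out. Binding constraints: yellow component and the iron-oxide red cap.
So iron-oxide red = 2.2 kg, phthalo green = 0.5976 kg.
Hence cost = 1.52·2.2 + 18.4·0.5976 = €14.3398.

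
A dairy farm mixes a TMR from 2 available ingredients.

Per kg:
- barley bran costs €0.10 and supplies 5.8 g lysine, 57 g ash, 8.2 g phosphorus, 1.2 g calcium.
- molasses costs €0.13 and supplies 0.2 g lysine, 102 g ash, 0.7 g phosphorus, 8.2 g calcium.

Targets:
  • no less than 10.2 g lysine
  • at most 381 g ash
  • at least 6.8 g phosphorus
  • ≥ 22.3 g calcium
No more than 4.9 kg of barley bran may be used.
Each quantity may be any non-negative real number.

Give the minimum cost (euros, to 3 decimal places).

Set it up as a linear program. Let x1 = kg of barley bran, x2 = kg of molasses.
Minimize 0.1x1 + 0.13x2 subject to:
  5.8x1 + 0.2x2 ≥ 10.2   (lysine)
  57x1 + 102x2 ≤ 381   (ash)
  8.2x1 + 0.7x2 ≥ 6.8   (phosphorus)
  1.2x1 + 8.2x2 ≥ 22.3   (calcium)
  x1 ≤ 4.9
  x1, x2 ≥ 0.
Both inputs are positive at the optimum. Binding constraints: lysine and calcium.
Optimal quantities: barley bran = 1.673 kg, molasses = 2.475 kg.
Total cost: 0.1·1.673 + 0.13·2.475 = 0.48905.

€0.489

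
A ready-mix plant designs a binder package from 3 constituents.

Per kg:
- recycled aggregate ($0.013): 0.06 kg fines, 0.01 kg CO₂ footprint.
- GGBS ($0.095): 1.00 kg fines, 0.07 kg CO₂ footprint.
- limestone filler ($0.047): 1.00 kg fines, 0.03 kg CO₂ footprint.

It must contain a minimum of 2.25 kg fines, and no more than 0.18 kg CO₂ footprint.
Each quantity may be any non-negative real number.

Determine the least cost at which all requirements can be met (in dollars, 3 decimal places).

$0.106

Treat it as an LP. Let x1 = kg of recycled aggregate, x2 = kg of GGBS, x3 = kg of limestone filler.
min 0.013x1 + 0.095x2 + 0.047x3 subject to:
  0.06x1 + 1x2 + 1x3 ≥ 2.25   (fines)
  0.01x1 + 0.07x2 + 0.03x3 ≤ 0.18   (CO₂ footprint)
  x1, x2, x3 ≥ 0.
At the optimum only limestone filler is positive (recycled aggregate, GGBS = 0). There the fines constraint is tight.
Optimal quantities: limestone filler = 2.25 kg.
Cost = 0.047·2.25 = 0.10575.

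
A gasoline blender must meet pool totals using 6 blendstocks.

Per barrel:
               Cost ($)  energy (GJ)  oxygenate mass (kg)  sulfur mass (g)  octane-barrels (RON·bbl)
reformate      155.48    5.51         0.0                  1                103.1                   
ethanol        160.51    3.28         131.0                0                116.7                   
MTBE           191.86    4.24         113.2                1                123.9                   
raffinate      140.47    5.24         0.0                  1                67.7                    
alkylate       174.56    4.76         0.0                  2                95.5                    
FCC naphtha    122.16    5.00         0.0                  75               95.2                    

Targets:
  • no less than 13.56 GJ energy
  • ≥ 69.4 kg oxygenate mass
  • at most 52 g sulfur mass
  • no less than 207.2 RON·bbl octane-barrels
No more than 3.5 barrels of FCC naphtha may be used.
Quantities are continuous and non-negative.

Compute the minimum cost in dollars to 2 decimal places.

$393.98

Let x1 = barrels of reformate, x2 = barrels of ethanol, x3 = barrels of MTBE, x4 = barrels of raffinate, x5 = barrels of alkylate, x6 = barrels of FCC naphtha.
Minimise 155.48x1 + 160.51x2 + 191.86x3 + 140.47x4 + 174.56x5 + 122.16x6 with:
  5.51x1 + 3.28x2 + 4.24x3 + 5.24x4 + 4.76x5 + 5x6 ≥ 13.56   (energy)
  131x2 + 113.2x3 ≥ 69.4   (oxygenate mass)
  1x1 + 1x3 + 1x4 + 2x5 + 75x6 ≤ 52   (sulfur mass)
  103.1x1 + 116.7x2 + 123.9x3 + 67.7x4 + 95.5x5 + 95.2x6 ≥ 207.2   (octane-barrels)
  x6 ≤ 3.5
  x1, x2, x3, x4, x5, x6 ≥ 0.
The minimum-cost mix takes nothing from reformate, MTBE, alkylate — only ethanol, raffinate, FCC naphtha. Binding constraints: energy, oxygenate mass, sulfur mass.
Optimal quantities: ethanol = 0.529771 barrels, raffinate = 1.61515 barrels, FCC naphtha = 0.671798 barrels.
Objective = 160.51·0.529771 + 140.47·1.61515 + 122.16·0.671798 = 393.9805.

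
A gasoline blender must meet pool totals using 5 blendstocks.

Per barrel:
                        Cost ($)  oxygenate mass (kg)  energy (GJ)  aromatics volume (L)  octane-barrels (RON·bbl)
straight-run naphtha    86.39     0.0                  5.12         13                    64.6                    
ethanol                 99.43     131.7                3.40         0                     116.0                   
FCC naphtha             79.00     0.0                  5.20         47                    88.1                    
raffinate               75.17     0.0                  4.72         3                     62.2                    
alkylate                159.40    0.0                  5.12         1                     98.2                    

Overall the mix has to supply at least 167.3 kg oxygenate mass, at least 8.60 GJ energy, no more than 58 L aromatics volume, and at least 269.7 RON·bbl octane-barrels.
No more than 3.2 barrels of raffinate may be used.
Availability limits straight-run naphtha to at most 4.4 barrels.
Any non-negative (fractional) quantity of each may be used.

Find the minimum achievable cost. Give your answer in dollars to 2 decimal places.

$232.10

Let x1 = barrels of straight-run naphtha, x2 = barrels of ethanol, x3 = barrels of FCC naphtha, x4 = barrels of raffinate, x5 = barrels of alkylate.
min 86.39x1 + 99.43x2 + 79x3 + 75.17x4 + 159.4x5 s.t.:
  131.7x2 ≥ 167.3   (oxygenate mass)
  5.12x1 + 3.4x2 + 5.2x3 + 4.72x4 + 5.12x5 ≥ 8.6   (energy)
  13x1 + 47x3 + 3x4 + 1x5 ≤ 58   (aromatics volume)
  64.6x1 + 116x2 + 88.1x3 + 62.2x4 + 98.2x5 ≥ 269.7   (octane-barrels)
  x4 ≤ 3.2
  x1 ≤ 4.4
  x1, x2, x3, x4, x5 ≥ 0.
The cheapest feasible vertex uses only ethanol, FCC naphtha; straight-run naphtha, raffinate, alkylate are not used. Binding constraints: energy and octane-barrels.
So ethanol = 2.1234 barrels, FCC naphtha = 0.26549 barrels.
Hence cost = 99.43·2.1234 + 79·0.26549 = $232.1034.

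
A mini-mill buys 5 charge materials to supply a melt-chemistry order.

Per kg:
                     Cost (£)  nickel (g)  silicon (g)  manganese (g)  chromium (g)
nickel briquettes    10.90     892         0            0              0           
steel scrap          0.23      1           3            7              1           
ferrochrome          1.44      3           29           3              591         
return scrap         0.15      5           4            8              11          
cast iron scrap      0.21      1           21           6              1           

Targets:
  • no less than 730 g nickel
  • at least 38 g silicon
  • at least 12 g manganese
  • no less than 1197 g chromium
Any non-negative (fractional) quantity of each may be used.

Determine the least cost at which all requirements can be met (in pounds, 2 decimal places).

Treat it as an LP. Let x1 = kg of nickel briquettes, x2 = kg of steel scrap, x3 = kg of ferrochrome, x4 = kg of return scrap, x5 = kg of cast iron scrap.
min 10.9x1 + 0.23x2 + 1.44x3 + 0.15x4 + 0.21x5 s.t.:
  892x1 + 1x2 + 3x3 + 5x4 + 1x5 ≥ 730   (nickel)
  3x2 + 29x3 + 4x4 + 21x5 ≥ 38   (silicon)
  7x2 + 3x3 + 8x4 + 6x5 ≥ 12   (manganese)
  1x2 + 591x3 + 11x4 + 1x5 ≥ 1197   (chromium)
  x1, x2, x3, x4, x5 ≥ 0.
At the optimum only nickel briquettes, ferrochrome, return scrap are positive (steel scrap, cast iron scrap = 0). There the nickel, manganese, chromium constraints are tight.
Solving gives x1 = 0.8074, x3 = 2.012, x4 = 0.7457.
Cost = 10.9·0.8074 + 1.44·2.012 + 0.15·0.7457 = 11.8098.

£11.81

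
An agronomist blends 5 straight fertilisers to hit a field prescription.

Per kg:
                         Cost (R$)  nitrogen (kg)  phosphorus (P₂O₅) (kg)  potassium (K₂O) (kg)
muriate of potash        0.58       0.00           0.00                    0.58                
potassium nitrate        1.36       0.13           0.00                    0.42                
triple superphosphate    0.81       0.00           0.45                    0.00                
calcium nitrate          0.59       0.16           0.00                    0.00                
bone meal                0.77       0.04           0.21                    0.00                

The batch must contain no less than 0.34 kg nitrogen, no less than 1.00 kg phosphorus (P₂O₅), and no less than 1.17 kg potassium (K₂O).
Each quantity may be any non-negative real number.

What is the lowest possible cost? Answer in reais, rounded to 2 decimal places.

R$4.22

Let x1 = kg of muriate of potash, x2 = kg of potassium nitrate, x3 = kg of triple superphosphate, x4 = kg of calcium nitrate, x5 = kg of bone meal.
Minimise 0.58x1 + 1.36x2 + 0.81x3 + 0.59x4 + 0.77x5 subject to:
  0.13x2 + 0.16x4 + 0.04x5 ≥ 0.34   (nitrogen)
  0.45x3 + 0.21x5 ≥ 1   (phosphorus (P₂O₅))
  0.58x1 + 0.42x2 ≥ 1.17   (potassium (K₂O))
  x1, x2, x3, x4, x5 ≥ 0.
The minimum-cost mix takes nothing from potassium nitrate, bone meal — only muriate of potash, triple superphosphate, calcium nitrate. The nitrogen, phosphorus (P₂O₅), potassium (K₂O) requirements are met with equality.
Optimal quantities: muriate of potash = 2.017 kg, triple superphosphate = 2.222 kg, calcium nitrate = 2.125 kg.
Total cost: 0.58·2.017 + 0.81·2.222 + 0.59·2.125 = 4.2234.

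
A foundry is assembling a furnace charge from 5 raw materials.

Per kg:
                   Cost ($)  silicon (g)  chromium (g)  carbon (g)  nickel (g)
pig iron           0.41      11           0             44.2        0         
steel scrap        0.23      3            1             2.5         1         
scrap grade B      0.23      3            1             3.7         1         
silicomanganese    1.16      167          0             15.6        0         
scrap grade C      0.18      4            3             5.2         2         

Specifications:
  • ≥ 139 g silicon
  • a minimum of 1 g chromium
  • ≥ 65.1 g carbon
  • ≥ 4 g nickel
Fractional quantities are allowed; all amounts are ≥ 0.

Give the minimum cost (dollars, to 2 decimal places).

This is a linear program. Let x1 = kg of pig iron, x2 = kg of steel scrap, x3 = kg of scrap grade B, x4 = kg of silicomanganese, x5 = kg of scrap grade C.
Minimise 0.41x1 + 0.23x2 + 0.23x3 + 1.16x4 + 0.18x5 subject to:
  11x1 + 3x2 + 3x3 + 167x4 + 4x5 ≥ 139   (silicon)
  1x2 + 1x3 + 3x5 ≥ 1   (chromium)
  44.2x1 + 2.5x2 + 3.7x3 + 15.6x4 + 5.2x5 ≥ 65.1   (carbon)
  1x2 + 1x3 + 2x5 ≥ 4   (nickel)
  x1, x2, x3, x4, x5 ≥ 0.
The minimum-cost mix takes nothing from steel scrap, scrap grade B — only pig iron, silicomanganese, scrap grade C. The silicon, carbon, nickel requirements are met with equality.
So pig iron = 0.9836 kg, silicomanganese = 0.7196 kg, scrap grade C = 2 kg.
Hence cost = 0.41·0.9836 + 1.16·0.7196 + 0.18·2 = $1.5980.

$1.60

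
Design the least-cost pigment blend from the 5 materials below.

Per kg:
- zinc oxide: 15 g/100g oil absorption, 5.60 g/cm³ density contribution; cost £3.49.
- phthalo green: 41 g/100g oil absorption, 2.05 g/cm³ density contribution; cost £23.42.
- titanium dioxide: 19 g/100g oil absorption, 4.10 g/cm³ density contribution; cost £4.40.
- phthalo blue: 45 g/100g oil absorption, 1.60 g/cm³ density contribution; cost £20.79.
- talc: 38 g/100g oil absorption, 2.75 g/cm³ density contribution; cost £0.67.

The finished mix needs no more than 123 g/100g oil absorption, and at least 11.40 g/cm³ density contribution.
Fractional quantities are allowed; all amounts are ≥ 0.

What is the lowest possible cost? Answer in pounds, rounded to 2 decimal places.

£3.95

Set it up as a linear program. Let x1 = kg of zinc oxide, x2 = kg of phthalo green, x3 = kg of titanium dioxide, x4 = kg of phthalo blue, x5 = kg of talc.
min 3.49x1 + 23.42x2 + 4.4x3 + 20.79x4 + 0.67x5 subject to:
  15x1 + 41x2 + 19x3 + 45x4 + 38x5 ≤ 123   (oil absorption)
  5.6x1 + 2.05x2 + 4.1x3 + 1.6x4 + 2.75x5 ≥ 11.4   (density contribution)
  x1, x2, x3, x4, x5 ≥ 0.
The cheapest feasible vertex uses only zinc oxide, talc; phthalo green, titanium dioxide, phthalo blue are not used. The oil absorption and density contribution requirements are met with equality.
Solving gives x1 = 0.5535, x5 = 3.018.
Objective = 3.49·0.5535 + 0.67·3.018 = 3.9538.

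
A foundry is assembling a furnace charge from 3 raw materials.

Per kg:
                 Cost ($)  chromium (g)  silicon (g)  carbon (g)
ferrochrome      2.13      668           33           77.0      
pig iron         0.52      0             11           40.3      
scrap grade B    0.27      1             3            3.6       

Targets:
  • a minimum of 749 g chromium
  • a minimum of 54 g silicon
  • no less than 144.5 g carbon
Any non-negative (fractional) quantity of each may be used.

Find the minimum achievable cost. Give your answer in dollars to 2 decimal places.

$3.19

Treat it as an LP. Let x1 = kg of ferrochrome, x2 = kg of pig iron, x3 = kg of scrap grade B.
Minimize 2.13x1 + 0.52x2 + 0.27x3 s.t.:
  668x1 + 1x3 ≥ 749   (chromium)
  33x1 + 11x2 + 3x3 ≥ 54   (silicon)
  77x1 + 40.3x2 + 3.6x3 ≥ 144.5   (carbon)
  x1, x2, x3 ≥ 0.
The minimum-cost mix takes nothing from scrap grade B — only ferrochrome, pig iron. Binding constraints: chromium and silicon.
So ferrochrome = 1.121 kg, pig iron = 1.545 kg.
Hence cost = 2.13·1.121 + 0.52·1.545 = $3.1911.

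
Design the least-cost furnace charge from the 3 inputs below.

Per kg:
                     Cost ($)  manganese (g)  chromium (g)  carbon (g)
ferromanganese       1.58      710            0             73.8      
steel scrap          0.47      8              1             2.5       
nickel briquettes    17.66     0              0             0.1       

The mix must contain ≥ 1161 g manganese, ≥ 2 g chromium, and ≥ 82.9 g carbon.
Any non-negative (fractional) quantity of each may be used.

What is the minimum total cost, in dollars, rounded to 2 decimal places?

Let x1 = kg of ferromanganese, x2 = kg of steel scrap, x3 = kg of nickel briquettes.
min 1.58x1 + 0.47x2 + 17.66x3 s.t.:
  710x1 + 8x2 ≥ 1161   (manganese)
  1x2 ≥ 2   (chromium)
  73.8x1 + 2.5x2 + 0.1x3 ≥ 82.9   (carbon)
  x1, x2, x3 ≥ 0.
The minimum-cost mix takes nothing from nickel briquettes — only ferromanganese, steel scrap. Binding constraints: manganese and chromium.
That vertex is x1 = 1.613, x2 = 2.
Cost = 1.58·1.613 + 0.47·2 = 3.4885.

$3.49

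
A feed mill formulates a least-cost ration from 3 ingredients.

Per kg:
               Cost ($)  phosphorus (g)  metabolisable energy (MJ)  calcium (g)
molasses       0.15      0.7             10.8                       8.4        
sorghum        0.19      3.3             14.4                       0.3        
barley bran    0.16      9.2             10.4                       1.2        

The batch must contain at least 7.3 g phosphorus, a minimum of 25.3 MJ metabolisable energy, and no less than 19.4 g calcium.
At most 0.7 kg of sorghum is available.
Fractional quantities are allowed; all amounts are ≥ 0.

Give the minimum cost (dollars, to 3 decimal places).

$0.433

Treat it as an LP. Let x1 = kg of molasses, x2 = kg of sorghum, x3 = kg of barley bran.
Minimise 0.15x1 + 0.19x2 + 0.16x3 s.t.:
  0.7x1 + 3.3x2 + 9.2x3 ≥ 7.3   (phosphorus)
  10.8x1 + 14.4x2 + 10.4x3 ≥ 25.3   (metabolisable energy)
  8.4x1 + 0.3x2 + 1.2x3 ≥ 19.4   (calcium)
  x2 ≤ 0.7
  x1, x2, x3 ≥ 0.
The cheapest feasible vertex uses only molasses, barley bran; sorghum is not used. Binding constraints: phosphorus and calcium.
Optimal quantities: molasses = 2.22 kg, barley bran = 0.6245 kg.
Objective = 0.15·2.22 + 0.16·0.6245 = 0.43292.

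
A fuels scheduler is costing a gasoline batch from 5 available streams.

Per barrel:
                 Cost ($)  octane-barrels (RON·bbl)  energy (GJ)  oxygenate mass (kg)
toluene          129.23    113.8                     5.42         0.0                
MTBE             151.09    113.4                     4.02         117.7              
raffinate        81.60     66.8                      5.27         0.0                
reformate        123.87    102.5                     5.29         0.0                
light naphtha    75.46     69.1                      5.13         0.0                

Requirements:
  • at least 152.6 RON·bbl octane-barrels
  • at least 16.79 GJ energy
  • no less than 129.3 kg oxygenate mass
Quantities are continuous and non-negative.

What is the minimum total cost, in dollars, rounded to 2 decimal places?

$347.99

Treat it as an LP. Let x1 = barrels of toluene, x2 = barrels of MTBE, x3 = barrels of raffinate, x4 = barrels of reformate, x5 = barrels of light naphtha.
Minimize 129.23x1 + 151.09x2 + 81.6x3 + 123.87x4 + 75.46x5 s.t.:
  113.8x1 + 113.4x2 + 66.8x3 + 102.5x4 + 69.1x5 ≥ 152.6   (octane-barrels)
  5.42x1 + 4.02x2 + 5.27x3 + 5.29x4 + 5.13x5 ≥ 16.79   (energy)
  117.7x2 ≥ 129.3   (oxygenate mass)
  x1, x2, x3, x4, x5 ≥ 0.
At the optimum only MTBE, light naphtha are positive (toluene, raffinate, reformate = 0). Binding constraints: energy and oxygenate mass.
Solving gives x2 = 1.09856, x5 = 2.41205.
Objective = 151.09·1.09856 + 75.46·2.41205 = 347.9947.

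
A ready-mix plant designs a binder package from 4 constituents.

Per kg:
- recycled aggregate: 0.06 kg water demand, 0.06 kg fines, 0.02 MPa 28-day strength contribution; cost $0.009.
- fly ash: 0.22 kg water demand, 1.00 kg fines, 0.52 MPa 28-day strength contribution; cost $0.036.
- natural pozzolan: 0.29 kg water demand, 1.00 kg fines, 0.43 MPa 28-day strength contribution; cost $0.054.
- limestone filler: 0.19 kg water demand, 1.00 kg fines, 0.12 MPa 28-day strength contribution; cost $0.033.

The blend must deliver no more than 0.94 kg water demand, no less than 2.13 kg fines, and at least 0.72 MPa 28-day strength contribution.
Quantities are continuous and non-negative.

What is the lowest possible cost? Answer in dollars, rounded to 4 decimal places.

$0.0738

Let x1 = kg of recycled aggregate, x2 = kg of fly ash, x3 = kg of natural pozzolan, x4 = kg of limestone filler.
Minimise 0.009x1 + 0.036x2 + 0.054x3 + 0.033x4 subject to:
  0.06x1 + 0.22x2 + 0.29x3 + 0.19x4 ≤ 0.94   (water demand)
  0.06x1 + 1x2 + 1x3 + 1x4 ≥ 2.13   (fines)
  0.02x1 + 0.52x2 + 0.43x3 + 0.12x4 ≥ 0.72   (28-day strength contribution)
  x1, x2, x3, x4 ≥ 0.
The optimal basis is {fly ash, limestone filler}; recycled aggregate, natural pozzolan drop out. Binding constraints: fines and 28-day strength contribution.
So fly ash = 1.161 kg, limestone filler = 0.969 kg.
Cost = 0.036·1.161 + 0.033·0.969 = 0.073773.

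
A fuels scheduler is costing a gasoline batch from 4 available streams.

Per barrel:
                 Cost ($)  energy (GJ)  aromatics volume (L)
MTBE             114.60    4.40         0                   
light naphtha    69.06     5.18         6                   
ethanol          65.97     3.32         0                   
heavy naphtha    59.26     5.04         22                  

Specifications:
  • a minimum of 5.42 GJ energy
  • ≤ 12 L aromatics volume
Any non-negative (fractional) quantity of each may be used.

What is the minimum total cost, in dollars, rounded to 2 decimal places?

Treat it as an LP. Let x1 = barrels of MTBE, x2 = barrels of light naphtha, x3 = barrels of ethanol, x4 = barrels of heavy naphtha.
Minimise 114.6x1 + 69.06x2 + 65.97x3 + 59.26x4 s.t.:
  4.4x1 + 5.18x2 + 3.32x3 + 5.04x4 ≥ 5.42   (energy)
  6x2 + 22x4 ≤ 12   (aromatics volume)
  x1, x2, x3, x4 ≥ 0.
The minimum-cost mix takes nothing from MTBE, ethanol — only light naphtha, heavy naphtha. The energy and aromatics volume requirements are met with equality.
Optimal quantities: light naphtha = 0.7019 barrels, heavy naphtha = 0.354 barrels.
Cost = 69.06·0.7019 + 59.26·0.354 = 69.4513.

$69.45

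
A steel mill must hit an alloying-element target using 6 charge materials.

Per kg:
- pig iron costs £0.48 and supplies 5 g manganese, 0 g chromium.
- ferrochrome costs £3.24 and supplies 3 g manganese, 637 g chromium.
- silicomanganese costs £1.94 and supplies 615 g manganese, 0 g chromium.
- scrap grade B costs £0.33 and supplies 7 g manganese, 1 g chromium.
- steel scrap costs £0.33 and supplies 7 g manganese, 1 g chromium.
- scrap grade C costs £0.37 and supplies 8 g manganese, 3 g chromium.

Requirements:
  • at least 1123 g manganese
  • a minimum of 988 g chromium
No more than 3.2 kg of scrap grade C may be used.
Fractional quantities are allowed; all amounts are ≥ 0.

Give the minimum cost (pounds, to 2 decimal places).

Treat it as an LP. Let x1 = kg of pig iron, x2 = kg of ferrochrome, x3 = kg of silicomanganese, x4 = kg of scrap grade B, x5 = kg of steel scrap, x6 = kg of scrap grade C.
Minimize 0.48x1 + 3.24x2 + 1.94x3 + 0.33x4 + 0.33x5 + 0.37x6 s.t.:
  5x1 + 3x2 + 615x3 + 7x4 + 7x5 + 8x6 ≥ 1123   (manganese)
  637x2 + 1x4 + 1x5 + 3x6 ≥ 988   (chromium)
  x6 ≤ 3.2
  x1, x2, x3, x4, x5, x6 ≥ 0.
The optimal basis is {ferrochrome, silicomanganese}; pig iron, scrap grade B, steel scrap, scrap grade C drop out. The manganese and chromium requirements are met with equality.
That vertex is x2 = 1.551, x3 = 1.818.
Cost = 3.24·1.551 + 1.94·1.818 = 8.5522.

£8.55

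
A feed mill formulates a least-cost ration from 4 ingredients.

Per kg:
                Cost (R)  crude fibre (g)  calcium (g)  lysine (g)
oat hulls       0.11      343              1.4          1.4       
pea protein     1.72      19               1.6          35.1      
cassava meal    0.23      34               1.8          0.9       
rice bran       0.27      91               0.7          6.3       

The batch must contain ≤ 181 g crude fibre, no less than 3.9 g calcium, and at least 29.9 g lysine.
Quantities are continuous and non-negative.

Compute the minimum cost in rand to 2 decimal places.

Treat it as an LP. Let x1 = kg of oat hulls, x2 = kg of pea protein, x3 = kg of cassava meal, x4 = kg of rice bran.
Minimise 0.11x1 + 1.72x2 + 0.23x3 + 0.27x4 subject to:
  343x1 + 19x2 + 34x3 + 91x4 ≤ 181   (crude fibre)
  1.4x1 + 1.6x2 + 1.8x3 + 0.7x4 ≥ 3.9   (calcium)
  1.4x1 + 35.1x2 + 0.9x3 + 6.3x4 ≥ 29.9   (lysine)
  x1, x2, x3, x4 ≥ 0.
The cheapest feasible vertex uses only pea protein, cassava meal, rice bran; oat hulls is not used. Binding constraints: crude fibre, calcium, lysine.
That vertex is x2 = 0.5614, x3 = 1.099, x4 = 1.461.
Cost = 1.72·0.5614 + 0.23·1.099 + 0.27·1.461 = 1.6128.

R1.61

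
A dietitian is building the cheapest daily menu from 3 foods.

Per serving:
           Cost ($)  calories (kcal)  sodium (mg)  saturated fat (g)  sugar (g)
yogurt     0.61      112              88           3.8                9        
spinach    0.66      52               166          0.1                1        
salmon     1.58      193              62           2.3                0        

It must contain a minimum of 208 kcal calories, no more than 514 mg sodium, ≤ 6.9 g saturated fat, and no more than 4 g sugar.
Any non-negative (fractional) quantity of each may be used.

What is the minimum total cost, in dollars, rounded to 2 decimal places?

$1.57

This is a linear program. Let x1 = servings of yogurt, x2 = servings of spinach, x3 = servings of salmon.
Minimise 0.61x1 + 0.66x2 + 1.58x3 with:
  112x1 + 52x2 + 193x3 ≥ 208   (calories)
  88x1 + 166x2 + 62x3 ≤ 514   (sodium)
  3.8x1 + 0.1x2 + 2.3x3 ≤ 6.9   (saturated fat)
  9x1 + 1x2 ≤ 4   (sugar)
  x1, x2, x3 ≥ 0.
The minimum-cost mix takes nothing from spinach — only yogurt, salmon. Binding constraints: calories and sugar.
So yogurt = 0.4444 servings, salmon = 0.8198 servings.
Hence cost = 0.61·0.4444 + 1.58·0.8198 = $1.5664.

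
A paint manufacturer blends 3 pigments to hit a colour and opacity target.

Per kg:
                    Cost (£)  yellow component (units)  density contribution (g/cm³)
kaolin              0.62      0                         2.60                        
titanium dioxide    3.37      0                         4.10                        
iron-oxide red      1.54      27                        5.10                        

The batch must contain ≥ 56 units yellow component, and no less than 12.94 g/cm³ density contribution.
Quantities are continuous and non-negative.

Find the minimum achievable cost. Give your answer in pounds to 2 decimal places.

This is a linear program. Let x1 = kg of kaolin, x2 = kg of titanium dioxide, x3 = kg of iron-oxide red.
min 0.62x1 + 3.37x2 + 1.54x3 with:
  27x3 ≥ 56   (yellow component)
  2.6x1 + 4.1x2 + 5.1x3 ≥ 12.94   (density contribution)
  x1, x2, x3 ≥ 0.
At the optimum only kaolin, iron-oxide red are positive (titanium dioxide = 0). Binding constraints: yellow component and density contribution.
Optimal quantities: kaolin = 0.9085 kg, iron-oxide red = 2.074 kg.
Total cost: 0.62·0.9085 + 1.54·2.074 = 3.7572.

£3.76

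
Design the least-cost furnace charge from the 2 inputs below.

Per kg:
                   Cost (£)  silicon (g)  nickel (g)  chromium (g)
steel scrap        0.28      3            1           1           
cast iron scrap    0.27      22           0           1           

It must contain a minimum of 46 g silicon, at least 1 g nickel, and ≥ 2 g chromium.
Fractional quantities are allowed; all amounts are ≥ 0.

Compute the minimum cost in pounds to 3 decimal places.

This is a linear program. Let x1 = kg of steel scrap, x2 = kg of cast iron scrap.
Minimise 0.28x1 + 0.27x2 subject to:
  3x1 + 22x2 ≥ 46   (silicon)
  1x1 ≥ 1   (nickel)
  1x1 + 1x2 ≥ 2   (chromium)
  x1, x2 ≥ 0.
Both inputs are positive at the optimum. The silicon and nickel requirements are met with equality.
That vertex is x1 = 1, x2 = 1.955.
Cost = 0.28·1 + 0.27·1.955 = 0.80785.

£0.808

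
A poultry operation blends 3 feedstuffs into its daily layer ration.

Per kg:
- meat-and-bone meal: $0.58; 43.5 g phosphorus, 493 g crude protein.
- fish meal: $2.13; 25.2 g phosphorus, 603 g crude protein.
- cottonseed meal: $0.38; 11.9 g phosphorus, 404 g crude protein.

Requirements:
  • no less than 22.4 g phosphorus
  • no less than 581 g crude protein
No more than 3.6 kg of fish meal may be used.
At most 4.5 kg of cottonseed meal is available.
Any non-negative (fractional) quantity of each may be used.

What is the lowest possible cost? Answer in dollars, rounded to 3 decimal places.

Set it up as a linear program. Let x1 = kg of meat-and-bone meal, x2 = kg of fish meal, x3 = kg of cottonseed meal.
min 0.58x1 + 2.13x2 + 0.38x3 subject to:
  43.5x1 + 25.2x2 + 11.9x3 ≥ 22.4   (phosphorus)
  493x1 + 603x2 + 404x3 ≥ 581   (crude protein)
  x2 ≤ 3.6
  x3 ≤ 4.5
  x1, x2, x3 ≥ 0.
The minimum-cost mix takes nothing from fish meal — only meat-and-bone meal, cottonseed meal. The phosphorus and crude protein requirements are met with equality.
So meat-and-bone meal = 0.1824 kg, cottonseed meal = 1.216 kg.
Hence cost = 0.58·0.1824 + 0.38·1.216 = $0.56787.

$0.568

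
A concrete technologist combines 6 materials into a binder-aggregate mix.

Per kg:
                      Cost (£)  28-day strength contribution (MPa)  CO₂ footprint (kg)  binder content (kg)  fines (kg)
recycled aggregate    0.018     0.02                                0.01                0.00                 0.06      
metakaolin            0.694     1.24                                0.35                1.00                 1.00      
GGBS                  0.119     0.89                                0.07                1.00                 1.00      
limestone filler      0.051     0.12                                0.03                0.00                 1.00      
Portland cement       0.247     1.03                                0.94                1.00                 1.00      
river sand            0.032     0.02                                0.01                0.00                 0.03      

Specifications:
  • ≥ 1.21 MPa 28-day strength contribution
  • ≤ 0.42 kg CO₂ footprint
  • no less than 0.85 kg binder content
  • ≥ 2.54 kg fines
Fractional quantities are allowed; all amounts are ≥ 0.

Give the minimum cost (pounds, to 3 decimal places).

£0.209

Let x1 = kg of recycled aggregate, x2 = kg of metakaolin, x3 = kg of GGBS, x4 = kg of limestone filler, x5 = kg of Portland cement, x6 = kg of river sand.
min 0.018x1 + 0.694x2 + 0.119x3 + 0.051x4 + 0.247x5 + 0.032x6 with:
  0.02x1 + 1.24x2 + 0.89x3 + 0.12x4 + 1.03x5 + 0.02x6 ≥ 1.21   (28-day strength contribution)
  0.01x1 + 0.35x2 + 0.07x3 + 0.03x4 + 0.94x5 + 0.01x6 ≤ 0.42   (CO₂ footprint)
  1x2 + 1x3 + 1x5 ≥ 0.85   (binder content)
  0.06x1 + 1x2 + 1x3 + 1x4 + 1x5 + 0.03x6 ≥ 2.54   (fines)
  x1, x2, x3, x4, x5, x6 ≥ 0.
The minimum-cost mix takes nothing from recycled aggregate, metakaolin, Portland cement, river sand — only GGBS, limestone filler. There the 28-day strength contribution and fines constraints are tight.
Solving gives x3 = 1.1756, x4 = 1.3644.
Hence cost = 0.119·1.1756 + 0.051·1.3644 = £0.20948.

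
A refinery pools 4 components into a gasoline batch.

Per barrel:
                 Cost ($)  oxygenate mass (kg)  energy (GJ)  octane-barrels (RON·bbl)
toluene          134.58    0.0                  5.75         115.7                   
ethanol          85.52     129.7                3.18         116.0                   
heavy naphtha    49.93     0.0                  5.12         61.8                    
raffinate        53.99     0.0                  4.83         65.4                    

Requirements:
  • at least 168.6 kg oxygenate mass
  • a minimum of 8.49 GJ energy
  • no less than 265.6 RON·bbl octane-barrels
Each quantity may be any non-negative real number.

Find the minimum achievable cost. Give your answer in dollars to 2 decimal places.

$197.35

Treat it as an LP. Let x1 = barrels of toluene, x2 = barrels of ethanol, x3 = barrels of heavy naphtha, x4 = barrels of raffinate.
Minimize 134.58x1 + 85.52x2 + 49.93x3 + 53.99x4 subject to:
  129.7x2 ≥ 168.6   (oxygenate mass)
  5.75x1 + 3.18x2 + 5.12x3 + 4.83x4 ≥ 8.49   (energy)
  115.7x1 + 116x2 + 61.8x3 + 65.4x4 ≥ 265.6   (octane-barrels)
  x1, x2, x3, x4 ≥ 0.
The cheapest feasible vertex uses only ethanol, heavy naphtha; toluene, raffinate are not used. Binding constraints: energy and octane-barrels.
Optimal quantities: ethanol = 2.10166 barrels, heavy naphtha = 0.352877 barrels.
Total cost: 85.52·2.10166 + 49.93·0.352877 = 197.3531.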